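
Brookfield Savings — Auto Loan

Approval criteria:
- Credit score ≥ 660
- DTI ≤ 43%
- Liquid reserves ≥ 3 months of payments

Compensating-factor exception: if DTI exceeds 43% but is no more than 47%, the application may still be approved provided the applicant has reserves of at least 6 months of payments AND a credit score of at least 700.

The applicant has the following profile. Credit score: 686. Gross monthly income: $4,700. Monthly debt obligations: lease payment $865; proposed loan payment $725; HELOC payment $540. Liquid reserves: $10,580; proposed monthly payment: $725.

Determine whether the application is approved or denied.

Credit score 686 ≥ 660 (meets base)
Total debts = (865 + 725 + 540) = 2,130. DTI = 2,130/4,700 = 45.3% > 43% — standard DTI limit exceeded.
Reserves = 10,580/725 = 14.6 months ≥ 3
DTI 45.3% is within the 43%–47% exception band; checking compensating factors.
Reserves 14.6 ≥ 6 months; credit score 686 < 700.
Compensating-factor requirement not fully met.

Denied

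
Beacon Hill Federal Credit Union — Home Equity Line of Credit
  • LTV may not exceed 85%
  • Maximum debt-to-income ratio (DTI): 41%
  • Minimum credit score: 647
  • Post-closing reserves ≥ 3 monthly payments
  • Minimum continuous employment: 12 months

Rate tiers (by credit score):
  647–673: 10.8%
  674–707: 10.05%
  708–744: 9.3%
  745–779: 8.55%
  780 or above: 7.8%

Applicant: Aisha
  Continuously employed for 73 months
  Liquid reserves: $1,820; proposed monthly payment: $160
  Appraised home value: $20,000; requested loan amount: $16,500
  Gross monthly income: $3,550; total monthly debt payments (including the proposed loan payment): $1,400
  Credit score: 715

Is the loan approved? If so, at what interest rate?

Approved at 9.3%

Credit score 715 ≥ 647 (meets minimum)
Liquid reserves cover 1,820/160 = 11.4 months — ≥ 3 required
Employment 73 ≥ 12 months
Debt-to-income = 1,400/3,550 = 39.4% — meets 41% limit
Loan-to-value = 16,500/20,000 = 82.5% — pass (85% max)
All requirements met. Score 715 falls in the 708–744 tier → 9.3%.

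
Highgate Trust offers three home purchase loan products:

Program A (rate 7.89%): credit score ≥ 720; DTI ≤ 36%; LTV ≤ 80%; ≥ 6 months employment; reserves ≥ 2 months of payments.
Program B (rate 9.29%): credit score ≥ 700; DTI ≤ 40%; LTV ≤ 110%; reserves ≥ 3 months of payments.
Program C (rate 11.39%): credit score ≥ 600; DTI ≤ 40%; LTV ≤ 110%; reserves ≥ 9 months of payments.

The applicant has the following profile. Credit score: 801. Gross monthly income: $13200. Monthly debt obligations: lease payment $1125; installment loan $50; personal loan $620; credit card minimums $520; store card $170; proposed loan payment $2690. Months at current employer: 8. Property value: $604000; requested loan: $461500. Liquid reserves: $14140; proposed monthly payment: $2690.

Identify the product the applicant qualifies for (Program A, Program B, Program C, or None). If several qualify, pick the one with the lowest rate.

Total debts = (1,125 + 50 + 620 + 520 + 170 + 2,690) = 5,175; DTI = 5,175/13,200 = 39.2%.
LTV = 461,500/604,000 = 76.4%.
Reserves = 14,140/2,690 = 5.3 months.
Program A: score 801 ≥ 720; DTI 39.2% > 36%; LTV 76.4% ≤ 80%; employment 8 ≥ 6 mo; reserves 5.3 ≥ 2 mo → does not qualify.
Program B: score 801 ≥ 700; DTI 39.2% ≤ 40%; LTV 76.4% ≤ 110%; reserves 5.3 ≥ 3 mo → qualifies.
Program C: score 801 ≥ 600; DTI 39.2% ≤ 40%; LTV 76.4% ≤ 110%; reserves 5.3 < 9 mo → does not qualify.

Program B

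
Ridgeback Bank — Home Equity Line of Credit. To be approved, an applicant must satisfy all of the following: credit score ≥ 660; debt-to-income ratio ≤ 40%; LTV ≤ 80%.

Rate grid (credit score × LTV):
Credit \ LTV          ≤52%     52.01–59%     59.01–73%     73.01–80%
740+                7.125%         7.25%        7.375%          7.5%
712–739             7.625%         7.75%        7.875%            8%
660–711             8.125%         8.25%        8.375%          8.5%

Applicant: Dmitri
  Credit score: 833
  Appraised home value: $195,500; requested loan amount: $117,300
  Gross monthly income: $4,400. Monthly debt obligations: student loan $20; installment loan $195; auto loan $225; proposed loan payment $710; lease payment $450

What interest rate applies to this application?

Credit score 833 ≥ 660; Total monthly debts = (20 + 195 + 225 + 710 + 450) = 1,600. DTI = 1,600/4,400 = 36.4% ≤ 40%
LTV = 117,300/195,500 = 60% ≤ 80%
Score 833 is in the 740+ band; LTV 60% is in the 59.01–73% band → 7.375%.

7.375%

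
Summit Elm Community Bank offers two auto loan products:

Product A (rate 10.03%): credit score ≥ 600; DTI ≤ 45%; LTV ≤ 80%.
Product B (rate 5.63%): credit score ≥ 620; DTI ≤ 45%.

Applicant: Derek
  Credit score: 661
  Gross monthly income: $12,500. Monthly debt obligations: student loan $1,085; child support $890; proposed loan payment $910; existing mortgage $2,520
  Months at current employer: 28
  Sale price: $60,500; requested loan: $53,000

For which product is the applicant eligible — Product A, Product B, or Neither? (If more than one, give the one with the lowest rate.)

Product B

Total debts = (1,085 + 890 + 910 + 2,520) = 5,405; DTI = 5,405/12,500 = 43.2%.
LTV = 53,000/60,500 = 87.6%.
Product A: score 661 ≥ 600; DTI 43.2% ≤ 45%; LTV 87.6% > 80% → does not qualify.
Product B: score 661 ≥ 620; DTI 43.2% ≤ 45% → qualifies.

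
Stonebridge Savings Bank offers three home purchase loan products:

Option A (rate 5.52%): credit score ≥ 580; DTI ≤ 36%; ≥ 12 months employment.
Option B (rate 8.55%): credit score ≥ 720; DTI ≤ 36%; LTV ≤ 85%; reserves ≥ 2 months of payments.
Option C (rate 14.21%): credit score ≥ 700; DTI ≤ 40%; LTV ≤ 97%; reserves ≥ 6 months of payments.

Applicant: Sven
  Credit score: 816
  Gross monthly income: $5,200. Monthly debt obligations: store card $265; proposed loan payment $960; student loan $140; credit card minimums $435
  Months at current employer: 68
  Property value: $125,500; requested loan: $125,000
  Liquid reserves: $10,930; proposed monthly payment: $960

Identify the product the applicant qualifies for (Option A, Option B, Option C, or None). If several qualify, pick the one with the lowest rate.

Option A

Total debts = (265 + 960 + 140 + 435) = 1,800; DTI = 1,800/5,200 = 34.6%.
LTV = 125,000/125,500 = 99.6%.
Reserves = 10,930/960 = 11.4 months.
Option A: score 816 ≥ 580; DTI 34.6% ≤ 36%; employment 68 ≥ 12 mo → qualifies.
Option B: score 816 ≥ 720; DTI 34.6% ≤ 36%; LTV 99.6% > 85%; reserves 11.4 ≥ 2 mo → does not qualify.
Option C: score 816 ≥ 700; DTI 34.6% ≤ 40%; LTV 99.6% > 97%; reserves 11.4 ≥ 6 mo → does not qualify.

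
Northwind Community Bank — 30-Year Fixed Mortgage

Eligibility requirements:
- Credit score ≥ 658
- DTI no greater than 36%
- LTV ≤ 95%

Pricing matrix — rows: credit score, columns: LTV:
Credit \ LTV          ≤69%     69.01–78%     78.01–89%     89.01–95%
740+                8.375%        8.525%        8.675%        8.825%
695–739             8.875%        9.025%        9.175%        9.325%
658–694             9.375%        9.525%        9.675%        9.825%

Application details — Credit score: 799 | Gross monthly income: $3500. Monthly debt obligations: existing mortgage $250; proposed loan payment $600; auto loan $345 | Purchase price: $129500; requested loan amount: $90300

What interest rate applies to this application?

Credit score 799 ≥ 658; Total monthly debts = (250 + 600 + 345) = 1,195. DTI: 1,195 ÷ 3,500 = 34.1%, within the 36% cap
LTV = 90,300/129,500 = 69.7% ≤ 95%
Score 799 is in the 740+ band; LTV 69.7% is in the 69.01–78% band → 8.525%.

8.525%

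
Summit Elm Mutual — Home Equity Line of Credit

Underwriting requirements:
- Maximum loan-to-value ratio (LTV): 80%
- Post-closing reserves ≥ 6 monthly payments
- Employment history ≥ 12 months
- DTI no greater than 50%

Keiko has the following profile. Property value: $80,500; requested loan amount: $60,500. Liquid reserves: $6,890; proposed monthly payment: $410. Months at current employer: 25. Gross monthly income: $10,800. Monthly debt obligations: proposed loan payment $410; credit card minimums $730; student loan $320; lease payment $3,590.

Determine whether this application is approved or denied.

Approved

Loan-to-value = 60,500/80,500 = 75.2% — pass (80% max)
Reserves = 6,890/410 = 16.8 months ≥ 6
Employment 25 ≥ 12 months
Total monthly debts = (410 + 730 + 320 + 3,590) = 5,050. Debt-to-income = 5,050/10,800 = 46.8% — meets 50% limit
All criteria satisfied.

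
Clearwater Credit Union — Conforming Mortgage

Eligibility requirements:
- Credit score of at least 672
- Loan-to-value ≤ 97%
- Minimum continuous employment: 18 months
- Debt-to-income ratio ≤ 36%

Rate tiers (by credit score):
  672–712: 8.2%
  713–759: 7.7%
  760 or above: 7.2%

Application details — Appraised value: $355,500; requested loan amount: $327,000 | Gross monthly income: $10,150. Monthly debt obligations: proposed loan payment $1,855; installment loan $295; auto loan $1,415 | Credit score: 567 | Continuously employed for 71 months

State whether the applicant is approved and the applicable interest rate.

Credit score 567 < 672 (below minimum)
Employment 71 ≥ 18 months
Loan-to-value = 327,000/355,500 = 92% — pass (97% max)
Total monthly debts = (1,855 + 295 + 1,415) = 3,565. Debt-to-income = 3,565/10,150 = 35.1% — meets 36% limit
Not all requirements met → denied.

Denied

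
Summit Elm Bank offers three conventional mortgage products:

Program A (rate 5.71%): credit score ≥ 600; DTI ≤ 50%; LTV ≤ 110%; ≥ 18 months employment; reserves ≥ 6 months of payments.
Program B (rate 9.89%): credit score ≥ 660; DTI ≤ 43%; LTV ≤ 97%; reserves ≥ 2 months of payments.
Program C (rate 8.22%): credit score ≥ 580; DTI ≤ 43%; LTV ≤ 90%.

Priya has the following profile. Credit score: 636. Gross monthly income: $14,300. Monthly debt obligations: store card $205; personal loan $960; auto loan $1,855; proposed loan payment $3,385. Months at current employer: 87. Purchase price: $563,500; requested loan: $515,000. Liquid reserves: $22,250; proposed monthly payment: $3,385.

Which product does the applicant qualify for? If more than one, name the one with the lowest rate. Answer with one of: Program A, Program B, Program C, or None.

Program A

Total debts = (205 + 960 + 1,855 + 3,385) = 6,405; DTI = 6,405/14,300 = 44.8%.
LTV = 515,000/563,500 = 91.4%.
Reserves = 22,250/3,385 = 6.6 months.
Program A: score 636 ≥ 600; DTI 44.8% ≤ 50%; LTV 91.4% ≤ 110%; employment 87 ≥ 18 mo; reserves 6.6 ≥ 6 mo → qualifies.
Program B: score 636 < 660; DTI 44.8% > 43%; LTV 91.4% ≤ 97%; reserves 6.6 ≥ 2 mo → does not qualify.
Program C: score 636 ≥ 580; DTI 44.8% > 43%; LTV 91.4% > 90% → does not qualify.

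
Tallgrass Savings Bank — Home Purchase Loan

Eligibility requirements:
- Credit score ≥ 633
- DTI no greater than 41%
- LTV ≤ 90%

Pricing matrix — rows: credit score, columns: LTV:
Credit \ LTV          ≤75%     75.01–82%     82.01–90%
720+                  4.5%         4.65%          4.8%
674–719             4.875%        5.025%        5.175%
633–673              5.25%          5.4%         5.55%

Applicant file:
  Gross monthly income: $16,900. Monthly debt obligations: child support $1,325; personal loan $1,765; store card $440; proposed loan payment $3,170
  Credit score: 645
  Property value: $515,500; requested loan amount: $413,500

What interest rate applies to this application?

5.4%

Credit score 645 ≥ 633; Total monthly debts = (1,325 + 1,765 + 440 + 3,170) = 6,700. DTI: 6,700 ÷ 16,900 = 39.6%, within the 41% cap
LTV: 413,500 ÷ 515,500 = 80.2%, within 90% cap
Credit 645 → row 633–673; LTV 80.2% → column 75.01–82%. Grid cell → 5.4%.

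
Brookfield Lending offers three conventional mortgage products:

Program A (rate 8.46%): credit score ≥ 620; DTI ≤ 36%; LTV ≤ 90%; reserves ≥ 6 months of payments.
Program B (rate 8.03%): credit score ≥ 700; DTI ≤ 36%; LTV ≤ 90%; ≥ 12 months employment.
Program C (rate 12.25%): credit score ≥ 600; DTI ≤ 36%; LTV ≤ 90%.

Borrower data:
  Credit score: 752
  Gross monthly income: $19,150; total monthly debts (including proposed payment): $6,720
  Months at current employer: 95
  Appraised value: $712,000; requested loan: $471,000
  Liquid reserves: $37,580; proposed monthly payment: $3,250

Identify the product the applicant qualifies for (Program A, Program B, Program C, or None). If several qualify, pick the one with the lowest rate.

DTI = 6,720/19,150 = 35.1%.
LTV = 471,000/712,000 = 66.2%.
Reserves = 37,580/3,250 = 11.6 months.
Program A: score 752 ≥ 620; DTI 35.1% ≤ 36%; LTV 66.2% ≤ 90%; reserves 11.6 ≥ 6 mo → qualifies.
Program B: score 752 ≥ 700; DTI 35.1% ≤ 36%; LTV 66.2% ≤ 90%; employment 95 ≥ 12 mo → qualifies.
Program C: score 752 ≥ 600; DTI 35.1% ≤ 36%; LTV 66.2% ≤ 90% → qualifies.
Qualifying: Program A, Program B, Program C. Lowest rate is 8.03% → Program B.

Program B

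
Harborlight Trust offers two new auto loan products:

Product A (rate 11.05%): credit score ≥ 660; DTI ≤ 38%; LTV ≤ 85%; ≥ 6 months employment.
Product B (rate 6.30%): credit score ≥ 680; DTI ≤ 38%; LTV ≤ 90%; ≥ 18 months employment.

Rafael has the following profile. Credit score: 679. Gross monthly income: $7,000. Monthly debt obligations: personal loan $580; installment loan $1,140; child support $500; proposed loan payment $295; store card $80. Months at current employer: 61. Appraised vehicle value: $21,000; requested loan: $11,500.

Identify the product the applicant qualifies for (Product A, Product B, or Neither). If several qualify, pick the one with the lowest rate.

Total debts = (580 + 1,140 + 500 + 295 + 80) = 2,595; DTI = 2,595/7,000 = 37.1%.
LTV = 11,500/21,000 = 54.8%.
Product A: score 679 ≥ 660; DTI 37.1% ≤ 38%; LTV 54.8% ≤ 85%; employment 61 ≥ 6 mo → qualifies.
Product B: score 679 < 680; DTI 37.1% ≤ 38%; LTV 54.8% ≤ 90%; employment 61 ≥ 18 mo → does not qualify.

Product A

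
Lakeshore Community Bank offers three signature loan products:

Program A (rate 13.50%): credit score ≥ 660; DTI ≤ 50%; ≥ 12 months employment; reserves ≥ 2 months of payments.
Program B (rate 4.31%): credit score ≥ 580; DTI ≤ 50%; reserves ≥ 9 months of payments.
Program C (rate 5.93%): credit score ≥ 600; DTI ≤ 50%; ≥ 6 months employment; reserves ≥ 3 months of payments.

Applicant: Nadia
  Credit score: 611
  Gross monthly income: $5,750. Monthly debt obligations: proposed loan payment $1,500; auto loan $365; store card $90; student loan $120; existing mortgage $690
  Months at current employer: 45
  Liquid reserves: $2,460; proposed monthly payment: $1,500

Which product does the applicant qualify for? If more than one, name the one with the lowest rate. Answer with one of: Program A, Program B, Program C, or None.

Total debts = (1,500 + 365 + 90 + 120 + 690) = 2,765; DTI = 2,765/5,750 = 48.1%.
Reserves = 2,460/1,500 = 1.6 months.
Program A: score 611 < 660; DTI 48.1% ≤ 50%; employment 45 ≥ 12 mo; reserves 1.6 < 2 mo → does not qualify.
Program B: score 611 ≥ 580; DTI 48.1% ≤ 50%; reserves 1.6 < 9 mo → does not qualify.
Program C: score 611 ≥ 600; DTI 48.1% ≤ 50%; employment 45 ≥ 6 mo; reserves 1.6 < 3 mo → does not qualify.

None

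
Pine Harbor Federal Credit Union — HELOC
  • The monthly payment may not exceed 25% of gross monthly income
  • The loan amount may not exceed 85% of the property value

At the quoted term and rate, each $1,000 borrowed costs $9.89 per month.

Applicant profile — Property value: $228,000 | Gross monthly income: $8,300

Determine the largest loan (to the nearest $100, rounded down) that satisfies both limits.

Payment cap: 25% × $8,300 = $2,075/month.
At $9.89 per $1,000, that supports 2,075/9.89 × 1,000 ≈ $209,807 → $209,800.
LTV cap: 85% × $228,000 = $193,800 → $193,800.
Binding constraint: loan-to-value.

$193,800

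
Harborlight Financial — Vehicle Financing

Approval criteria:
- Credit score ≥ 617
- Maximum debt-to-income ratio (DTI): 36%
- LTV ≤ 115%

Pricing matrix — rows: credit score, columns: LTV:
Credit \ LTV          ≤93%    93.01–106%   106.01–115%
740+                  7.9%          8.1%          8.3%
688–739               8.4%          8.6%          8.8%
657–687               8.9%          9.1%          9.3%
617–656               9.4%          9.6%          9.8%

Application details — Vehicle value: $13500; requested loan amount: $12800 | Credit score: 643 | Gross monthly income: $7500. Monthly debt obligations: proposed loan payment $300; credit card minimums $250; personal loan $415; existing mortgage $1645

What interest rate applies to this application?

Credit score 643 ≥ 617; Total monthly debts = (300 + 250 + 415 + 1,645) = 2,610. DTI: 2,610 ÷ 7,500 = 34.8%, within the 36% cap
Loan-to-value = 12,800/13,500 = 94.8% — pass (115% max)
Score 643 is in the 617–656 band; LTV 94.8% is in the 93.01–106% band → 9.6%.

9.6%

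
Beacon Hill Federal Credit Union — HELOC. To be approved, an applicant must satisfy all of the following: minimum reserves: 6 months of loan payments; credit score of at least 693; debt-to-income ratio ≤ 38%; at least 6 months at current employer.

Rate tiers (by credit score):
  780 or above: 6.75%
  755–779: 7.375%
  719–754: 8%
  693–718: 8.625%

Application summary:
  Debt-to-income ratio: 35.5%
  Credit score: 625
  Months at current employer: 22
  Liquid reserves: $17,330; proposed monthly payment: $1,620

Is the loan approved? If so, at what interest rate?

Denied

Credit score 625 < 693 (below minimum)
Employment 22 ≥ 6 months
Liquid reserves cover 17,330/1,620 = 10.7 months — ≥ 6 required
DTI 35.5% ≤ 38%
Not all requirements met → denied.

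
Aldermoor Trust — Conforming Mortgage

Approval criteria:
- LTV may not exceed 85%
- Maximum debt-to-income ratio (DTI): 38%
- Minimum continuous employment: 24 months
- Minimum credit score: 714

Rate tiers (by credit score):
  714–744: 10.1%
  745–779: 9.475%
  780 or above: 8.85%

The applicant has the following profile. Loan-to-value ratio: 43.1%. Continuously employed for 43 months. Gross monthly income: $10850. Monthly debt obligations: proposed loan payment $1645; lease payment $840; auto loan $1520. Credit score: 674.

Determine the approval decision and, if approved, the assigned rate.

Credit score 674 < 714 (below minimum)
Employment 43 ≥ 24 months
LTV 43.1% — within 85%
Total monthly debts = (1,645 + 840 + 1,520) = 4,005. DTI: 4,005 ÷ 10,850 = 36.9%, within the 38% cap
Not all requirements met → denied.

Denied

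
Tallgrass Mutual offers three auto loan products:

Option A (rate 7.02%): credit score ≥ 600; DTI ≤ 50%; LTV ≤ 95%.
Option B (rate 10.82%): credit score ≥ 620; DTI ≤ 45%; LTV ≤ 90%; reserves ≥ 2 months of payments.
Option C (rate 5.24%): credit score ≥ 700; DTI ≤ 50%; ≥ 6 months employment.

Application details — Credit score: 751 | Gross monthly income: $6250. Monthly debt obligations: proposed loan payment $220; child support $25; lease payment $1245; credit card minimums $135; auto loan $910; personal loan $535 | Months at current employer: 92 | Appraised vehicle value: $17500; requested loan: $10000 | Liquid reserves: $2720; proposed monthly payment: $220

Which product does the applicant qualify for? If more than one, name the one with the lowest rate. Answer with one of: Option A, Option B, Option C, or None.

Total debts = (220 + 25 + 1,245 + 135 + 910 + 535) = 3,070; DTI = 3,070/6,250 = 49.1%.
LTV = 10,000/17,500 = 57.1%.
Reserves = 2,720/220 = 12.4 months.
Option A: score 751 ≥ 600; DTI 49.1% ≤ 50%; LTV 57.1% ≤ 95% → qualifies.
Option B: score 751 ≥ 620; DTI 49.1% > 45%; LTV 57.1% ≤ 90%; reserves 12.4 ≥ 2 mo → does not qualify.
Option C: score 751 ≥ 700; DTI 49.1% ≤ 50%; employment 92 ≥ 6 mo → qualifies.
Qualifying: Option A, Option C. Lowest rate is 5.24% → Option C.

Option C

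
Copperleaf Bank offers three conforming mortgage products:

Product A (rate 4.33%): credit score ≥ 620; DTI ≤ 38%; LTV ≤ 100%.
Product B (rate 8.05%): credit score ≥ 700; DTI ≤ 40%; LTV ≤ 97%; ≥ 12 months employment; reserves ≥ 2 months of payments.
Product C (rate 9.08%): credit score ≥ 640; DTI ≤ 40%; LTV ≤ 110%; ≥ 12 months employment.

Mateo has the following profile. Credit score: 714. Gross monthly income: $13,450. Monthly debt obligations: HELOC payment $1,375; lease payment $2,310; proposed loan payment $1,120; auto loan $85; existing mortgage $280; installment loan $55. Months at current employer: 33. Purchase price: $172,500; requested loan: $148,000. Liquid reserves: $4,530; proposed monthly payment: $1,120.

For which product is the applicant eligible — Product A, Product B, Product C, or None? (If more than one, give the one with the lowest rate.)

Total debts = (1,375 + 2,310 + 1,120 + 85 + 280 + 55) = 5,225; DTI = 5,225/13,450 = 38.8%.
LTV = 148,000/172,500 = 85.8%.
Reserves = 4,530/1,120 = 4.0 months.
Product A: score 714 ≥ 620; DTI 38.8% > 38%; LTV 85.8% ≤ 100% → does not qualify.
Product B: score 714 ≥ 700; DTI 38.8% ≤ 40%; LTV 85.8% ≤ 97%; employment 33 ≥ 12 mo; reserves 4.0 ≥ 2 mo → qualifies.
Product C: score 714 ≥ 640; DTI 38.8% ≤ 40%; LTV 85.8% ≤ 110%; employment 33 ≥ 12 mo → qualifies.
Qualifying: Product B, Product C. Lowest rate is 8.05% → Product B.

Product B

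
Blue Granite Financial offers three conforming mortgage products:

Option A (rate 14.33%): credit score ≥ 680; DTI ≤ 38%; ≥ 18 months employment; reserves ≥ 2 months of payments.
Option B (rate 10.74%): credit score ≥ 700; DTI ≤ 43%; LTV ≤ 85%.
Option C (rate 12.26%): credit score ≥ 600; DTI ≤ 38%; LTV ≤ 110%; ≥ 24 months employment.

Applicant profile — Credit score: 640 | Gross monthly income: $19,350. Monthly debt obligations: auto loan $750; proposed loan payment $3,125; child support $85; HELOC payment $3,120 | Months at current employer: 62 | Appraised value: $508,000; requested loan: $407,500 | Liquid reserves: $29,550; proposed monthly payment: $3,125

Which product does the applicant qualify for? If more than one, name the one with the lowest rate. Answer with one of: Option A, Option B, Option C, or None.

Total debts = (750 + 3,125 + 85 + 3,120) = 7,080; DTI = 7,080/19,350 = 36.6%.
LTV = 407,500/508,000 = 80.2%.
Reserves = 29,550/3,125 = 9.5 months.
Option A: score 640 < 680; DTI 36.6% ≤ 38%; employment 62 ≥ 18 mo; reserves 9.5 ≥ 2 mo → does not qualify.
Option B: score 640 < 700; DTI 36.6% ≤ 43%; LTV 80.2% ≤ 85% → does not qualify.
Option C: score 640 ≥ 600; DTI 36.6% ≤ 38%; LTV 80.2% ≤ 110%; employment 62 ≥ 24 mo → qualifies.

Option C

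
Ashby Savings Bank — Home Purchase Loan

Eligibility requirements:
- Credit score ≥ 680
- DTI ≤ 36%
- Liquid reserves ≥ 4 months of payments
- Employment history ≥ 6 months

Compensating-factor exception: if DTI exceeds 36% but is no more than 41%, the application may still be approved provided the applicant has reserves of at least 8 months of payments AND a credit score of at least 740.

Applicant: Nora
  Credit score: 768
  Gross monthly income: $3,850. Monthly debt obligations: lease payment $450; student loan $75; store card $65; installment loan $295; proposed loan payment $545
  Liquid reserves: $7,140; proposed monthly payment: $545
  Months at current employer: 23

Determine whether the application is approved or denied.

Approved

Credit score 768 ≥ 680 (meets base)
Total debts = (450 + 75 + 65 + 295 + 545) = 1,430. DTI: 1,430 ÷ 3,850 = 37.1%, over the 36% base limit.
Reserves = 7,140/545 = 13.1 months ≥ 4
Employment 23 ≥ 6 months
DTI 37.1% is within the 36%–41% exception band; checking compensating factors.
Reserves 13.1 ≥ 8 months; credit score 768 ≥ 740.
Both compensating conditions met → exception applies.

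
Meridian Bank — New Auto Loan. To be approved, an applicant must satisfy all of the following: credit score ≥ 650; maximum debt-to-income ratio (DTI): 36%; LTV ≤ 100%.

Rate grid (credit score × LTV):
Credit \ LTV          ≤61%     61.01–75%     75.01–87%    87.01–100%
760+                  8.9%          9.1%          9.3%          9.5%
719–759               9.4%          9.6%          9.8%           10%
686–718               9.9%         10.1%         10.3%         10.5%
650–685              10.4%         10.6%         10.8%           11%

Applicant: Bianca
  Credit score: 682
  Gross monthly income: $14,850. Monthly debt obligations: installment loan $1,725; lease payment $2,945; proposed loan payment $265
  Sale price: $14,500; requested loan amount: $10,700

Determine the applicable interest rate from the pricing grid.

Credit score 682 ≥ 650; Total monthly debts = (1,725 + 2,945 + 265) = 4,935. DTI: 4,935 ÷ 14,850 = 33.2%, within the 36% cap
Loan-to-value = 10,700/14,500 = 73.8% — pass (100% max)
Credit 682 → row 650–685; LTV 73.8% → column 61.01–75%. Grid cell → 10.6%.

10.6%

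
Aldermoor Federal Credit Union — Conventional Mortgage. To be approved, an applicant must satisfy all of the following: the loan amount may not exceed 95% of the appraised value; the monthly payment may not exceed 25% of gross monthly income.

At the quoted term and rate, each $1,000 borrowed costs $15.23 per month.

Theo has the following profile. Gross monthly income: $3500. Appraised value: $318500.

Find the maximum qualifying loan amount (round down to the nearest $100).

Payment cap: 25% × $3,500 = $875/month.
At $15.23 per $1,000, that supports 875/15.23 × 1,000 ≈ $57,452 → $57,400.
LTV cap: 95% × $318,500 = $302,575 → $302,500.
Binding constraint: payment-to-income.

$57,400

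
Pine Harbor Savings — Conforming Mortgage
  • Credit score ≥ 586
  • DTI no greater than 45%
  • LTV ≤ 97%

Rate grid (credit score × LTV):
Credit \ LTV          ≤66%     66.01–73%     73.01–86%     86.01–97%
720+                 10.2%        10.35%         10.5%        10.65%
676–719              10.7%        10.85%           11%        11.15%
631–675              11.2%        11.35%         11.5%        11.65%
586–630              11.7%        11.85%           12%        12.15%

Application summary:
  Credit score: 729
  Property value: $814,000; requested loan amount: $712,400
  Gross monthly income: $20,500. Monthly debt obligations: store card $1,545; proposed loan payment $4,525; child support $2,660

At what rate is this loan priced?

Credit score 729 ≥ 586; Total monthly debts = (1,545 + 4,525 + 2,660) = 8,730. Debt-to-income = 8,730/20,500 = 42.6% — meets 45% limit
Loan-to-value = 712,400/814,000 = 87.5% — pass (97% max)
Credit 729 → row 720+; LTV 87.5% → column 86.01–97%. Grid cell → 10.65%.

10.65%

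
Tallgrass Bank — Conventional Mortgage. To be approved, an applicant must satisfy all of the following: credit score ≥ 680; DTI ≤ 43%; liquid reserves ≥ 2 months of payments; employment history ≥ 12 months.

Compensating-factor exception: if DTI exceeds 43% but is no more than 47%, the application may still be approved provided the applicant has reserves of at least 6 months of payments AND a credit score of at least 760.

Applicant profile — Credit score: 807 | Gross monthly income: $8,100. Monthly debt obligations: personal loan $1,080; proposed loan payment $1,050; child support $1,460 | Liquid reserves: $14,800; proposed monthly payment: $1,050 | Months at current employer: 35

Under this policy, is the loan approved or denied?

Credit score 807 ≥ 680 (meets base)
Total debts = (1,080 + 1,050 + 1,460) = 3,590. DTI = 3,590/8,100 = 44.3% > 43% — standard DTI limit exceeded.
Reserves = 14,800/1,050 = 14.1 months ≥ 2
Employment 35 ≥ 12 months
DTI 44.3% is within the 43%–47% exception band; checking compensating factors.
Override check — reserves: 14.1 mo (ok); score: 807 (ok).
Both compensating conditions met → exception applies.

Approved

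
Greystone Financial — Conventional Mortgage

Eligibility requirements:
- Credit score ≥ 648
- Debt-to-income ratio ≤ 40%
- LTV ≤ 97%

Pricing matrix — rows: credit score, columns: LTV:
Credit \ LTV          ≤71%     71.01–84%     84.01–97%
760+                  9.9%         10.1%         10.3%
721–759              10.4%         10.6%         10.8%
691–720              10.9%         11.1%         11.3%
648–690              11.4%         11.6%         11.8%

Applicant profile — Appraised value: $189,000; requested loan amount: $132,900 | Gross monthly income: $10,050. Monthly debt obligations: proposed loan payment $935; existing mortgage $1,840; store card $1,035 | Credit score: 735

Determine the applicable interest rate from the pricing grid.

Credit score 735 ≥ 648; Total monthly debts = (935 + 1,840 + 1,035) = 3,810. DTI: 3,810 ÷ 10,050 = 37.9%, within the 40% cap
LTV = 132,900/189,000 = 70.3% ≤ 97%
Row: 735 falls in 721–759. Column: 70.3% falls in ≤71%. Rate = 10.4%.

10.4%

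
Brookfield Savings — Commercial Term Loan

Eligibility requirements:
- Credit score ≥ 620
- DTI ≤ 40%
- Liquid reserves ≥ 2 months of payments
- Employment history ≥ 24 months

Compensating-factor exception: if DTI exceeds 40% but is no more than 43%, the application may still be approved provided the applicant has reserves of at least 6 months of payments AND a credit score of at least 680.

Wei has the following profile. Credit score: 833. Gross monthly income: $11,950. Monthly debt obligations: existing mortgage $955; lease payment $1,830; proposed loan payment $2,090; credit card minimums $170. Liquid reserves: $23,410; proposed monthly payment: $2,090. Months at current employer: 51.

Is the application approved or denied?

Credit score 833 ≥ 620 (meets base)
Total debts = (955 + 1,830 + 2,090 + 170) = 5,045. DTI: 5,045 ÷ 11,950 = 42.2%, over the 40% base limit.
Reserves = 23,410/2,090 = 11.2 months ≥ 2
Employment 51 ≥ 24 months
DTI 42.2% is within the 40%–43% exception band; checking compensating factors.
Reserves 11.2 ≥ 6 months; credit score 833 ≥ 680.
Both compensating conditions met → exception applies.

Approved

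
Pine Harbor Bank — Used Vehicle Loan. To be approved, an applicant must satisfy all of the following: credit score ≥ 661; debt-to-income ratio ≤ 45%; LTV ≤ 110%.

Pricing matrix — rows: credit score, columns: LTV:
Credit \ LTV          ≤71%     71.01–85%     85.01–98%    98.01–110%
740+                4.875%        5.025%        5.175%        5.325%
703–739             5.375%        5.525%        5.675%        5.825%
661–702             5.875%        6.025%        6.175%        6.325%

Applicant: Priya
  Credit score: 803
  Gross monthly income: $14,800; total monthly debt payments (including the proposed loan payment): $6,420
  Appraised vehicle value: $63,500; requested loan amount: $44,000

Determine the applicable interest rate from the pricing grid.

4.875%

Credit score 803 ≥ 661; DTI = 6,420/14,800 = 43.4% ≤ 45%
LTV: 44,000 ÷ 63,500 = 69.3%, within 110% cap
Row: 803 falls in 740+. Column: 69.3% falls in ≤71%. Rate = 4.875%.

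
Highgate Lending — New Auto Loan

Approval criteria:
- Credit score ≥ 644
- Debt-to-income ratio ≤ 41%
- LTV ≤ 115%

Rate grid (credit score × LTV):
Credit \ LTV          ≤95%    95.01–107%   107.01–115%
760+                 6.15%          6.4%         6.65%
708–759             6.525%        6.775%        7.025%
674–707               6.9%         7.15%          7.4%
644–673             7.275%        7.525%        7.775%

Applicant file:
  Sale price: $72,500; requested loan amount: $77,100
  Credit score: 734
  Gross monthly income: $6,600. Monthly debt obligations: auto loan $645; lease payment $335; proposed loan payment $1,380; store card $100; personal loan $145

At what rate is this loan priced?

6.775%

Credit score 734 ≥ 644; Total monthly debts = (645 + 335 + 1,380 + 100 + 145) = 2,605. DTI = 2,605/6,600 = 39.5% ≤ 41%
LTV = 77,100/72,500 = 106.3% ≤ 115%
Row: 734 falls in 708–759. Column: 106.3% falls in 95.01–107%. Rate = 6.775%.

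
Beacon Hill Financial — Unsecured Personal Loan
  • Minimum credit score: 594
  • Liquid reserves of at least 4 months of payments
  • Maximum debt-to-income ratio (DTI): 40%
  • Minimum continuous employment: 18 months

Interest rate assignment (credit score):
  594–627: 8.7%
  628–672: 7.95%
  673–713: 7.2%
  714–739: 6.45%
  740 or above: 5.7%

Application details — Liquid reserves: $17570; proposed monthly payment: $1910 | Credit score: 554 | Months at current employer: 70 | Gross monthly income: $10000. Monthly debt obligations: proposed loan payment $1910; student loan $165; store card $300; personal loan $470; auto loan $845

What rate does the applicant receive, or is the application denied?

Credit score 554 < 594 (below minimum)
Total monthly debts = (1,910 + 165 + 300 + 470 + 845) = 3,690. Debt-to-income = 3,690/10,000 = 36.9% — meets 40% limit
Reserves = 17,570/1,910 = 9.2 months ≥ 4
Employment 70 ≥ 18 months
Not all requirements met → denied.

Denied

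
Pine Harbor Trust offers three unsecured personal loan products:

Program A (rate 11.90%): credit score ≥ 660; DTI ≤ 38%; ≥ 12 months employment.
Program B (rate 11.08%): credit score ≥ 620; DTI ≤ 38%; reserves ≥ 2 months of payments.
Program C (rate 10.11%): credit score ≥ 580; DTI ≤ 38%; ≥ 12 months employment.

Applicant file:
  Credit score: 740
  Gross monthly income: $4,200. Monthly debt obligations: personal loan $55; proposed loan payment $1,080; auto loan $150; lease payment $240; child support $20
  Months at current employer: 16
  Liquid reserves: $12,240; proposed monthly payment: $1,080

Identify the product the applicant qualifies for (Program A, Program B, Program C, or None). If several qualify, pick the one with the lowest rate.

Program C

Total debts = (55 + 1,080 + 150 + 240 + 20) = 1,545; DTI = 1,545/4,200 = 36.8%.
Reserves = 12,240/1,080 = 11.3 months.
Program A: score 740 ≥ 660; DTI 36.8% ≤ 38%; employment 16 ≥ 12 mo → qualifies.
Program B: score 740 ≥ 620; DTI 36.8% ≤ 38%; reserves 11.3 ≥ 2 mo → qualifies.
Program C: score 740 ≥ 580; DTI 36.8% ≤ 38%; employment 16 ≥ 12 mo → qualifies.
Qualifying: Program A, Program B, Program C. Lowest rate is 10.11% → Program C.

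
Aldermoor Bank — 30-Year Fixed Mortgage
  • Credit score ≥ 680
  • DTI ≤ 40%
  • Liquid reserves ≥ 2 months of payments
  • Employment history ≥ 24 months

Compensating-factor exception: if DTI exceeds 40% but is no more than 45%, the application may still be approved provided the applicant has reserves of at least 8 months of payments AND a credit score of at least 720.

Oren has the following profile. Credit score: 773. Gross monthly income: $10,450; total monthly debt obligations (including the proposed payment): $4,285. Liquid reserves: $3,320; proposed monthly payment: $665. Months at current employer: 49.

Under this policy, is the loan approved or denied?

Denied

Credit score 773 ≥ 680 (meets base)
DTI: 4,285 ÷ 10,450 = 41%, over the 40% base limit.
Reserves: 3,320 ÷ 665 = 5.0 months (meets 2-month minimum)
Employment 49 ≥ 24 months
41% falls in the override range (40%–45%), so the compensating-factor test applies.
Override check — reserves: 5.0 mo (short of 8); score: 773 (ok).
Override conditions not both satisfied; exception does not apply.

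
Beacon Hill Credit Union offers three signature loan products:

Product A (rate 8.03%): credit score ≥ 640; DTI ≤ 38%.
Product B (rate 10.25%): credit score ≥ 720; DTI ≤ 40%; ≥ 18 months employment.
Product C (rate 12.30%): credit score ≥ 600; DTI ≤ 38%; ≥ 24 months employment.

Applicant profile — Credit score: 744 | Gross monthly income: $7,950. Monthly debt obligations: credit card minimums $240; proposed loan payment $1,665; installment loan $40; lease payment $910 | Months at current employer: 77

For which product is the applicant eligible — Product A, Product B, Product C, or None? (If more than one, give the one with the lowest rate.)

Total debts = (240 + 1,665 + 40 + 910) = 2,855; DTI = 2,855/7,950 = 35.9%.
Product A: score 744 ≥ 640; DTI 35.9% ≤ 38% → qualifies.
Product B: score 744 ≥ 720; DTI 35.9% ≤ 40%; employment 77 ≥ 18 mo → qualifies.
Product C: score 744 ≥ 600; DTI 35.9% ≤ 38%; employment 77 ≥ 24 mo → qualifies.
Qualifying: Product A, Product B, Product C. Lowest rate is 8.03% → Product A.

Product A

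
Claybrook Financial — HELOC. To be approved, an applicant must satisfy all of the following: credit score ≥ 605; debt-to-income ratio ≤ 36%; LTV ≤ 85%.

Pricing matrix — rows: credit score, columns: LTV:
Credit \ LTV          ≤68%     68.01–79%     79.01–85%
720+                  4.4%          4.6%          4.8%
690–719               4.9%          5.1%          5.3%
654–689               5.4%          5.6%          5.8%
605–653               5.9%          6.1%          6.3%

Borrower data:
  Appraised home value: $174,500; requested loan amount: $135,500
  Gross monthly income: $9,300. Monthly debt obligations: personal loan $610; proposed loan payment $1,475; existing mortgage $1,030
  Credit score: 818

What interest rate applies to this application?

Credit score 818 ≥ 605; Total monthly debts = (610 + 1,475 + 1,030) = 3,115. DTI: 3,115 ÷ 9,300 = 33.5%, within the 36% cap
Loan-to-value = 135,500/174,500 = 77.7% — pass (85% max)
Row: 818 falls in 720+. Column: 77.7% falls in 68.01–79%. Rate = 4.6%.

4.6%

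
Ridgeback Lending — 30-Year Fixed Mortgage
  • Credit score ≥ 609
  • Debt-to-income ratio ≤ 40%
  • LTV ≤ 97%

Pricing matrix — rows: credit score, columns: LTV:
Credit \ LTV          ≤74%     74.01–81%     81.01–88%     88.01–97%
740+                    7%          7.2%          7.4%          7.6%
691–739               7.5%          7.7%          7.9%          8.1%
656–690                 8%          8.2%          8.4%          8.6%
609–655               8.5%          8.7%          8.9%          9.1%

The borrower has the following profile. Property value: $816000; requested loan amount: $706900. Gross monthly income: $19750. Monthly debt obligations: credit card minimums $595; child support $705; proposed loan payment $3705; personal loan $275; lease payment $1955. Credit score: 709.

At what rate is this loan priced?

Credit score 709 ≥ 609; Total monthly debts = (595 + 705 + 3,705 + 275 + 1,955) = 7,235. DTI: 7,235 ÷ 19,750 = 36.6%, within the 40% cap
Loan-to-value = 706,900/816,000 = 86.6% — pass (97% max)
Row: 709 falls in 691–739. Column: 86.6% falls in 81.01–88%. Rate = 7.9%.

7.9%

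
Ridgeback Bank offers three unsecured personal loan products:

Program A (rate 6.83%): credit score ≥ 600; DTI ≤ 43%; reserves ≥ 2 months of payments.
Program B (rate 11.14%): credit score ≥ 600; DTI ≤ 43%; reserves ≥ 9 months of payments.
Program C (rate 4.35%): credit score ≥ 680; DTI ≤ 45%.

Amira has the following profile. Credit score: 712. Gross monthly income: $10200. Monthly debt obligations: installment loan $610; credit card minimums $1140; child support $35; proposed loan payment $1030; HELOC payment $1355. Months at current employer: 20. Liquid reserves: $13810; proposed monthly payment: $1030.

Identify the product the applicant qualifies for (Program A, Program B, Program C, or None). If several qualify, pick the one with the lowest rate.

Total debts = (610 + 1,140 + 35 + 1,030 + 1,355) = 4,170; DTI = 4,170/10,200 = 40.9%.
Reserves = 13,810/1,030 = 13.4 months.
Program A: score 712 ≥ 600; DTI 40.9% ≤ 43%; reserves 13.4 ≥ 2 mo → qualifies.
Program B: score 712 ≥ 600; DTI 40.9% ≤ 43%; reserves 13.4 ≥ 9 mo → qualifies.
Program C: score 712 ≥ 680; DTI 40.9% ≤ 45% → qualifies.
Qualifying: Program A, Program B, Program C. Lowest rate is 4.35% → Program C.

Program C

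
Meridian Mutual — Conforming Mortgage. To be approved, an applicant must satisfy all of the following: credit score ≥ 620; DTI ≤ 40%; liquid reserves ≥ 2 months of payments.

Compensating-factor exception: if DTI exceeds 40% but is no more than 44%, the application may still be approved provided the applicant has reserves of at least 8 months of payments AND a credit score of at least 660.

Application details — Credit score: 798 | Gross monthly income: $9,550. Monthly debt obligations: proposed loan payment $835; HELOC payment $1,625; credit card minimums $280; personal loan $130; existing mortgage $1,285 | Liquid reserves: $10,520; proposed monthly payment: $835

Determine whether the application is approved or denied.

Credit score 798 ≥ 620 (meets base)
Total debts = (835 + 1,625 + 280 + 130 + 1,285) = 4,155. DTI = 4,155/9,550 = 43.5% > 40% — standard DTI limit exceeded.
Reserves = 10,520/835 = 12.6 months ≥ 2
DTI 43.5% is within the 40%–44% exception band; checking compensating factors.
Reserves 12.6 ≥ 8 months; credit score 798 ≥ 660.
Both override conditions satisfied; DTI exception granted.

Approved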